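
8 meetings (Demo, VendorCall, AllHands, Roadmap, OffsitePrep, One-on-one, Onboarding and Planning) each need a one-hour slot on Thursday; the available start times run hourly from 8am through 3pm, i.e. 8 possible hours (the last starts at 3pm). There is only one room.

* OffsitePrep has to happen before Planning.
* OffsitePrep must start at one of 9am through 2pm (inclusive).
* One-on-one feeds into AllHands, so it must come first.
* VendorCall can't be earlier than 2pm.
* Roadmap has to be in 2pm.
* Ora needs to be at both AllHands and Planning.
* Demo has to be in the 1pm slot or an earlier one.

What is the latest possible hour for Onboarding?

1pm

Onboarding at 1pm is achievable: Planning=12pm, OffsitePrep=9am, Demo=8am, One-on-one=10am, Onboarding=1pm, VendorCall=3pm, AllHands=11am, Roadmap=2pm.
Nothing later works — the conflict and capacity constraints rule out every hour after 1pm.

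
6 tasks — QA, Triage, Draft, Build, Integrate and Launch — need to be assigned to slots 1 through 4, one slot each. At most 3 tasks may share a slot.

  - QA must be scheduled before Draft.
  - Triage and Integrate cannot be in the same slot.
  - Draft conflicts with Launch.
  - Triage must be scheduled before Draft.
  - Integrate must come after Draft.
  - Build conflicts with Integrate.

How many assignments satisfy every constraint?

50

Splitting on QA: it can be 1 (33), 2 (17). Listing each branch's schedules as (Triage, Draft, Build, Integrate, Launch):
QA=1: (1,2,1,3,3) (1,2,1,3,4) (1,2,1,4,3) (1,2,1,4,4) (1,2,2,3,1) (1,2,2,3,3) (1,2,2,3,4) (1,2,2,4,1) (1,2,2,4,3) (1,2,2,4,4) (1,2,3,4,1) (1,2,3,4,3) (1,2,3,4,4) (1,2,4,3,1) (1,2,4,3,3) (1,2,4,3,4) (1,3,1,4,2) (1,3,1,4,4) (1,3,2,4,1) (1,3,2,4,2) (1,3,2,4,4) (1,3,3,4,1) (1,3,3,4,2) (1,3,3,4,4) (2,3,1,4,1) (2,3,1,4,2) (2,3,1,4,4) (2,3,2,4,1) (2,3,2,4,2) (2,3,2,4,4) (2,3,3,4,1) (2,3,3,4,2) (2,3,3,4,4) — 33.
QA=2: (1,3,1,4,1) (1,3,1,4,2) (1,3,1,4,4) (1,3,2,4,1) (1,3,2,4,2) (1,3,2,4,4) (1,3,3,4,1) (1,3,3,4,2) (1,3,3,4,4) (2,3,1,4,1) (2,3,1,4,2) (2,3,1,4,4) (2,3,2,4,1) (2,3,2,4,4) (2,3,3,4,1) (2,3,3,4,2) (2,3,3,4,4) — 17.
Summing: 33 + 17 = 50.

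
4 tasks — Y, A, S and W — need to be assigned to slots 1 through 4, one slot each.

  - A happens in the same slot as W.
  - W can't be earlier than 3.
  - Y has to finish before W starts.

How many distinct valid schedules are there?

20

Splitting on Y: it can be 1 (8), 2 (8), 3 (4). Listing each branch's schedules as (A, S, W):
Y=1: (3,1,3) (3,2,3) (3,3,3) (3,4,3) (4,1,4) (4,2,4) (4,3,4) (4,4,4) — 8.
Y=2: (3,1,3) (3,2,3) (3,3,3) (3,4,3) (4,1,4) (4,2,4) (4,3,4) (4,4,4) — 8.
Y=3: (4,1,4) (4,2,4) (4,3,4) (4,4,4) — 4.
Summing: 8 + 8 + 4 = 20.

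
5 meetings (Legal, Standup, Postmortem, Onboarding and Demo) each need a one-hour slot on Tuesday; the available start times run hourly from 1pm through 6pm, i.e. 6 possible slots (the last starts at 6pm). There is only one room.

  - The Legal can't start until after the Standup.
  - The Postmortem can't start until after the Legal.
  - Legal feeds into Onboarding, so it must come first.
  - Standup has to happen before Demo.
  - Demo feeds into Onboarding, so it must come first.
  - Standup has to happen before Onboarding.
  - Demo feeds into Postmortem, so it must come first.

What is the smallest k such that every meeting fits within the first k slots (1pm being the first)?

5 slots

The precedence chain requires at least 3 distinct slots.
With at most 1 per slot and 5 meetings, at least 5 slots are needed.
5 works (last occupied slot: 5pm): for example Standup=1pm, Legal=2pm, Demo=3pm, Postmortem=5pm, Onboarding=4pm.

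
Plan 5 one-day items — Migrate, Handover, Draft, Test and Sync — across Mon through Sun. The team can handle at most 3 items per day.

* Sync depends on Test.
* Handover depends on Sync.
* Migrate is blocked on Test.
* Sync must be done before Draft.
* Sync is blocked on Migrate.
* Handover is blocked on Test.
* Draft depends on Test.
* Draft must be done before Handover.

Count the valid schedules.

Splitting on Migrate: it can be Tue (10), Wed (8), Thu (3). Listing each branch's schedules as (Handover, Draft, Test, Sync):
Migrate=Tue: (Fri,Thu,Mon,Wed) (Sat,Thu,Mon,Wed) (Sat,Fri,Mon,Wed) (Sat,Fri,Mon,Thu) (Sun,Thu,Mon,Wed) (Sun,Fri,Mon,Wed) (Sun,Fri,Mon,Thu) (Sun,Sat,Mon,Wed) (Sun,Sat,Mon,Thu) (Sun,Sat,Mon,Fri) — 10.
Migrate=Wed: (Sat,Fri,Mon,Thu) (Sat,Fri,Tue,Thu) (Sun,Fri,Mon,Thu) (Sun,Fri,Tue,Thu) (Sun,Sat,Mon,Thu) (Sun,Sat,Mon,Fri) (Sun,Sat,Tue,Thu) (Sun,Sat,Tue,Fri) — 8.
Migrate=Thu: (Sun,Sat,Mon,Fri) (Sun,Sat,Tue,Fri) (Sun,Sat,Wed,Fri) — 3.
Summing: 10 + 8 + 3 = 21.

21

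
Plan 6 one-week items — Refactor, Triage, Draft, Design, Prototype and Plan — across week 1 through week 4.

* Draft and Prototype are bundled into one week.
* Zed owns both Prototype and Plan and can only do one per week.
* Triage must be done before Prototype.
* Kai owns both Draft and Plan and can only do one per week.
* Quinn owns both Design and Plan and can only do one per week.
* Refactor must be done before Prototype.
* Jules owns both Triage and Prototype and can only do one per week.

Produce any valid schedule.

Design in week 1; Triage in week 1; Draft in week 2; Prototype in week 2; Refactor in week 1; Plan in week 3

Checking: Refactor(week 1) before Prototype(week 2); Triage(week 1) before Prototype(week 2); Design(week 1) != Plan(week 3); Draft(week 2) != Plan(week 3); Prototype(week 2) != Plan(week 3); Triage(week 1) != Prototype(week 2); Draft = Prototype = week 2.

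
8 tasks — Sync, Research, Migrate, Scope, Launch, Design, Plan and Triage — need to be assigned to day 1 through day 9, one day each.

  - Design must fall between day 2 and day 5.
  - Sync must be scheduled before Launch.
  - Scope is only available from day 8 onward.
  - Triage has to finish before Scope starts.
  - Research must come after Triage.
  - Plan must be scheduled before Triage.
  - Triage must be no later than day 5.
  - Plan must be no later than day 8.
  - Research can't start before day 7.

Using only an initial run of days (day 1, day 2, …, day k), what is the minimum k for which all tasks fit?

The precedence chain requires at least 3 distinct days.
Scope can't be placed before day 8, so the schedule must run through at least day 8.
8 works (last occupied day: day 8): for example Research=day 7; Scope=day 8; Plan=day 1; Launch=day 2; Sync=day 1; Triage=day 2; Migrate=day 1; Design=day 2.

8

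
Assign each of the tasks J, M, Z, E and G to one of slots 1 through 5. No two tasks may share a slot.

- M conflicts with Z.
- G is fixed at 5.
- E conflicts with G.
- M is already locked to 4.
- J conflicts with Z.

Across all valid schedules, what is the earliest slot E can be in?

E at 1 is achievable: M -> 4; J -> 2; G -> 5; E -> 1; Z -> 3.

1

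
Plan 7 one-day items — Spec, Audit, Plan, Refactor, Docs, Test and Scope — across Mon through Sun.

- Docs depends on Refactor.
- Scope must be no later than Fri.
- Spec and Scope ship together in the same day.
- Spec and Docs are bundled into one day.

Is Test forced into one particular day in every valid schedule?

Test can be Mon (e.g. Test=Mon, Spec=Tue, Plan=Mon, Docs=Tue, Scope=Tue, Audit=Mon, Refactor=Mon) or Tue (e.g. Refactor in Mon; Docs in Tue; Test in Tue; Audit in Mon; Scope in Tue; Plan in Mon; Spec in Tue).

No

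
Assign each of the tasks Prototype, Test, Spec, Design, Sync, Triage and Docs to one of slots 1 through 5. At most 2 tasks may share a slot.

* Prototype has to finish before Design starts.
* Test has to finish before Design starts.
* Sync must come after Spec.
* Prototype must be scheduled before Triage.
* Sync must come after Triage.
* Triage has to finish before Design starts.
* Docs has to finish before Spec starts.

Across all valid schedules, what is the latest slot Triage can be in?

4

Precedence pushes Triage to at least 2; downstream work caps Triage at 4.
Triage at 4 is achievable: Docs in 1, Triage in 4, Spec in 2, Test in 2, Design in 5, Prototype in 1, Sync in 5.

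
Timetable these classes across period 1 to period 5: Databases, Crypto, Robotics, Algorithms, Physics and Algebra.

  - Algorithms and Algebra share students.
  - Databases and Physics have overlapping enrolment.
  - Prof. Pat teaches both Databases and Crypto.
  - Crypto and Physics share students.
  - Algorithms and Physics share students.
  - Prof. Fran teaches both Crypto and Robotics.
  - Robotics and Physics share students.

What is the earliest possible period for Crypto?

period 1

Crypto at period 1 is achievable: Robotics=period 2, Databases=period 2, Algorithms=period 1, Algebra=period 2, Physics=period 3, Crypto=period 1.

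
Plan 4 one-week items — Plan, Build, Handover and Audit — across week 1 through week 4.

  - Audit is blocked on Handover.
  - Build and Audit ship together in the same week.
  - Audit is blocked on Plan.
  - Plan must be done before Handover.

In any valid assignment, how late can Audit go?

Precedence pushes Audit to at least week 3.
Audit at week 4 is achievable: Handover -> week 2, Audit -> week 4, Plan -> week 1, Build -> week 4.

week 4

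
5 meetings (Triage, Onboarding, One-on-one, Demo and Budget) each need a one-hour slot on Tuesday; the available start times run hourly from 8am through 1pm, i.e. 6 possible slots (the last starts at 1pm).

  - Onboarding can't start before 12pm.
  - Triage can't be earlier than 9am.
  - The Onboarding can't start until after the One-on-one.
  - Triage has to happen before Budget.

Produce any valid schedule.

Demo -> 8am, Triage -> 9am, Budget -> 10am, Onboarding -> 12pm, One-on-one -> 8am

Checking: Triage(9am) before Budget(10am); One-on-one(8am) before Onboarding(12pm); Triage=9am in [9am,1pm]; Onboarding=12pm in [12pm,1pm].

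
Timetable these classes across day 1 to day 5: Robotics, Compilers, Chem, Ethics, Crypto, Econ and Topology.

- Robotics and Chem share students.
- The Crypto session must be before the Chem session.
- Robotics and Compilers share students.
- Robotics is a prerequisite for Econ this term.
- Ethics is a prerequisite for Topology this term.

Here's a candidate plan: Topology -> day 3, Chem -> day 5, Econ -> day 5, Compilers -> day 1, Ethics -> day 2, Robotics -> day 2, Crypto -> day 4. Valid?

Ethics is a prerequisite for Topology this term — holds.
Robotics and Chem share students — holds.
Robotics is a prerequisite for Econ this term — holds.
The Crypto session must be before the Chem session — holds.
Robotics and Compilers share students — holds.

Yes, all constraints hold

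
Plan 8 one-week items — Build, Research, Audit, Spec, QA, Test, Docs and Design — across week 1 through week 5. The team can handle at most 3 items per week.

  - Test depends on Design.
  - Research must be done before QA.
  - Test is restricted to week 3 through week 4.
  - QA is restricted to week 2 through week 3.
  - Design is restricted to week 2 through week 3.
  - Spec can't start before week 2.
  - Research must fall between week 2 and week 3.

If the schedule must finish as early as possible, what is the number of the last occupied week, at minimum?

week 3

The precedence chain requires at least 2 distinct weeks.
With at most 3 per week and 8 tasks, at least 3 weeks are needed.
Test can't be placed before week 3, so the schedule must run through at least week 3.
3 works (last occupied week: week 3): for example Research -> week 2, Test -> week 3, Build -> week 1, Audit -> week 1, QA -> week 3, Docs -> week 1, Design -> week 2, Spec -> week 2.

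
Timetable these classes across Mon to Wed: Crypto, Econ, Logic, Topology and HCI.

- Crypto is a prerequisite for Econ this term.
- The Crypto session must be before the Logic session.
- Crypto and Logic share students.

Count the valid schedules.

45

Splitting on Crypto: it can be Mon (36), Tue (9). Listing each branch's schedules as (Econ, Logic, Topology, HCI):
Crypto=Mon: (Tue,Tue,Mon,Mon) (Tue,Tue,Mon,Tue) (Tue,Tue,Mon,Wed) (Tue,Tue,Tue,Mon) (Tue,Tue,Tue,Tue) (Tue,Tue,Tue,Wed) (Tue,Tue,Wed,Mon) (Tue,Tue,Wed,Tue) (Tue,Tue,Wed,Wed) (Tue,Wed,Mon,Mon) (Tue,Wed,Mon,Tue) (Tue,Wed,Mon,Wed) (Tue,Wed,Tue,Mon) (Tue,Wed,Tue,Tue) (Tue,Wed,Tue,Wed) (Tue,Wed,Wed,Mon) (Tue,Wed,Wed,Tue) (Tue,Wed,Wed,Wed) (Wed,Tue,Mon,Mon) (Wed,Tue,Mon,Tue) (Wed,Tue,Mon,Wed) (Wed,Tue,Tue,Mon) (Wed,Tue,Tue,Tue) (Wed,Tue,Tue,Wed) (Wed,Tue,Wed,Mon) (Wed,Tue,Wed,Tue) (Wed,Tue,Wed,Wed) (Wed,Wed,Mon,Mon) (Wed,Wed,Mon,Tue) (Wed,Wed,Mon,Wed) (Wed,Wed,Tue,Mon) (Wed,Wed,Tue,Tue) (Wed,Wed,Tue,Wed) (Wed,Wed,Wed,Mon) (Wed,Wed,Wed,Tue) (Wed,Wed,Wed,Wed) — 36.
Crypto=Tue: (Wed,Wed,Mon,Mon) (Wed,Wed,Mon,Tue) (Wed,Wed,Mon,Wed) (Wed,Wed,Tue,Mon) (Wed,Wed,Tue,Tue) (Wed,Wed,Tue,Wed) (Wed,Wed,Wed,Mon) (Wed,Wed,Wed,Tue) (Wed,Wed,Wed,Wed) — 9.
Summing: 36 + 9 = 45.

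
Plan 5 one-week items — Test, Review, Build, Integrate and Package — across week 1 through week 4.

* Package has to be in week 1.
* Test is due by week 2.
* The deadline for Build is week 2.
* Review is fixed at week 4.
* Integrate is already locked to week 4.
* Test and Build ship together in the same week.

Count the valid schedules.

Enumerating: Test=week 1, Review=week 4, Integrate=week 4, Build=week 1, Package=week 1 | Test in week 2; Package in week 1; Review in week 4; Integrate in week 4; Build in week 2.

2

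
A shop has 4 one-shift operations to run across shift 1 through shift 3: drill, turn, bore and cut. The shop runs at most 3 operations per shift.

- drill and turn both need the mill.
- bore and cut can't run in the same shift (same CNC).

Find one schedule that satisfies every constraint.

bore in shift 1, cut in shift 2, turn in shift 2, drill in shift 1

Checking: bore(shift 1) != cut(shift 2); drill(shift 1) != turn(shift 2); max 2 per shift (cap 3).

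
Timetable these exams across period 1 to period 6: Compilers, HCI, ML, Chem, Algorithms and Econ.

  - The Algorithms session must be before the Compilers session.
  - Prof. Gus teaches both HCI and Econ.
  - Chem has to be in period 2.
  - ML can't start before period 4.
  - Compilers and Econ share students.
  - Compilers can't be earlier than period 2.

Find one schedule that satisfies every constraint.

Algorithms -> period 1, Econ -> period 3, ML -> period 4, Chem -> period 2, Compilers -> period 2, HCI -> period 1

Checking: Algorithms(period 1) before Compilers(period 2); Compilers(period 2) != Econ(period 3); HCI(period 1) != Econ(period 3); Compilers=period 2 in [period 2,period 6]; ML=period 4 in [period 4,period 6]; Chem=period 2 in [period 2,period 2].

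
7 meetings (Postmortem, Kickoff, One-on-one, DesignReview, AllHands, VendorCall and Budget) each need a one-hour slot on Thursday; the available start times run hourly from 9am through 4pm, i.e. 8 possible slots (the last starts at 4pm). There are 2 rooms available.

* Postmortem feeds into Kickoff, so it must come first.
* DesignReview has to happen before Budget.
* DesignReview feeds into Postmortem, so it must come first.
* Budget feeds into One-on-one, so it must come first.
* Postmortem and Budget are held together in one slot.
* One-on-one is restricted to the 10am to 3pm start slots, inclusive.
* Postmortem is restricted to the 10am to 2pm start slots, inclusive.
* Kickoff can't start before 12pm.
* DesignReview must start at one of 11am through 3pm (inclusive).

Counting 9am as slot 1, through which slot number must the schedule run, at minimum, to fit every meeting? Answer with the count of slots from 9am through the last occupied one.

5 slots

The precedence chain requires at least 3 distinct slots.
With at most 2 per slot and 7 meetings, at least 4 slots are needed.
Propagating the time windows through the other constraints, Kickoff can't land before 1pm — that is slot 5 counting from 9am — so the schedule must run through at least 5 slots.
5 works (last occupied slot: 1pm): for example DesignReview=11am, AllHands=9am, One-on-one=1pm, Budget=12pm, Kickoff=1pm, VendorCall=9am, Postmortem=12pm.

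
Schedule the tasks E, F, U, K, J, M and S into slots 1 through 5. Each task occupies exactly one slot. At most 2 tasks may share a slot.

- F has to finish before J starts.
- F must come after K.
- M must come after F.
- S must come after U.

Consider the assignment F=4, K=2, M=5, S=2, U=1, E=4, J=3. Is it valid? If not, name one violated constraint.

No — it violates: F has to finish before J starts

F must come after K — holds.
M must come after F — holds.
F has to finish before J starts — violated.
S must come after U — holds.
At most 2 tasks may share a slot — holds.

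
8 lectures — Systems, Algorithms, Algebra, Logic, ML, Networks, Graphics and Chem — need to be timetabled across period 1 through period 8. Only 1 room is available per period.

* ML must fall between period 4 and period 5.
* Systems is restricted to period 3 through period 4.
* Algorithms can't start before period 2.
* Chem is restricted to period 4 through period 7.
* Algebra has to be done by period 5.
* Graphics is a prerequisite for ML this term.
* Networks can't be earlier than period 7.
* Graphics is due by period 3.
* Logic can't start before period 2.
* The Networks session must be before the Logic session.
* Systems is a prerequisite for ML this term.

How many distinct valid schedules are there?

14

Splitting on Systems: it can be period 3 (10), period 4 (4). Listing each branch's schedules as (Algorithms, Algebra, Logic, ML, Networks, Graphics, Chem) by period number:
Systems=period 3: (2,4,8,5,7,1,6) (2,5,8,4,7,1,6) (4,1,8,5,7,2,6) (4,2,8,5,7,1,6) (5,1,8,4,7,2,6) (5,2,8,4,7,1,6) (6,1,8,4,7,2,5) (6,1,8,5,7,2,4) (6,2,8,4,7,1,5) (6,2,8,5,7,1,4) — 10.
Systems=period 4: (2,1,8,5,7,3,6) (2,3,8,5,7,1,6) (3,1,8,5,7,2,6) (3,2,8,5,7,1,6) — 4.
Summing: 10 + 4 = 14.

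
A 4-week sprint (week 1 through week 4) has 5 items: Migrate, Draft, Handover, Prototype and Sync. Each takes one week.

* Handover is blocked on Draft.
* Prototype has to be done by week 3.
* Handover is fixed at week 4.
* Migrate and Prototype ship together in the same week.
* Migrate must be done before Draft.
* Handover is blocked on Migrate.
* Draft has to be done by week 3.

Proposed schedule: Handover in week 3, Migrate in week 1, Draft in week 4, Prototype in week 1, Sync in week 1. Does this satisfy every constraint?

No. Handover is blocked on Draft is not satisfied.

Migrate and Prototype ship together in the same week — holds.
Draft has to be done by week 3 — violated.
Handover is blocked on Draft — violated.
Handover is fixed at week 4 — violated.
Prototype has to be done by week 3 — holds.
Handover is blocked on Migrate — holds.
Migrate must be done before Draft — holds.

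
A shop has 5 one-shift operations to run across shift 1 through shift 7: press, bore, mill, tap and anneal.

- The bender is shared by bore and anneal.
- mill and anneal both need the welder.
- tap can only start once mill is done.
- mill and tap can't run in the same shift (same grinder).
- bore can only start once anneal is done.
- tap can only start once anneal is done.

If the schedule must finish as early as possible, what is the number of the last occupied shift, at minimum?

The precedence chain requires at least 2 distinct shifts.
Could 2 shifts be enough, i.e. nothing placed later than shift 2? No: tap must come after anneal (at shift 1 or later) → {shift 2}; anneal must come before tap (at shift 2 or earlier) → {shift 1}; mill must come before tap (at shift 2 or earlier) → {shift 1}; anneal can't share with mill (shift 1) → nothing is left.
So 2 shifts is not enough.
3 works (last occupied shift: shift 3): for example press in shift 1, anneal in shift 1, bore in shift 2, mill in shift 2, tap in shift 3.

shift 3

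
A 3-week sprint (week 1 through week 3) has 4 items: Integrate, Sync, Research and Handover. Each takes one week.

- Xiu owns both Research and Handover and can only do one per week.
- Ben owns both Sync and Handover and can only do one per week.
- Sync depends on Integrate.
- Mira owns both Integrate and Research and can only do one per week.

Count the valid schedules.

Splitting on Integrate: it can be week 1 (6), week 2 (3). Listing each branch's schedules as (Sync, Research, Handover) by week number:
Integrate=week 1: (2,2,1) (2,2,3) (2,3,1) (3,2,1) (3,3,1) (3,3,2) — 6.
Integrate=week 2: (3,1,2) (3,3,1) (3,3,2) — 3.
Summing: 6 + 3 = 9.

9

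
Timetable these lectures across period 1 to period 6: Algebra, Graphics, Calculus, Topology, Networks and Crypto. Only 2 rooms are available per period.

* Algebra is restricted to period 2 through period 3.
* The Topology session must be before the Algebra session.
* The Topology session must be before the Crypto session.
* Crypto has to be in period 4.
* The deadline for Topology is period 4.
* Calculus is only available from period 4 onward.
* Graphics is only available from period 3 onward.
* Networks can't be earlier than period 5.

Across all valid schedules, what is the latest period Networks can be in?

Networks is available from period 5.
Networks at period 6 is achievable: Topology -> period 1, Graphics -> period 3, Calculus -> period 4, Crypto -> period 4, Algebra -> period 2, Networks -> period 6.

period 6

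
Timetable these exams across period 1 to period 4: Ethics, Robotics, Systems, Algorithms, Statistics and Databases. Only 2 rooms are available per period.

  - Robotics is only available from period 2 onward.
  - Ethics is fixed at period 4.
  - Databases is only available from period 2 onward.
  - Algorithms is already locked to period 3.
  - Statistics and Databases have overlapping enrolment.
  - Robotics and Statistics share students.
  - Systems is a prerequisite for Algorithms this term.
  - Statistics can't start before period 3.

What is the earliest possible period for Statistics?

period 3

Statistics is available from period 3.
Statistics at period 3 is achievable: Systems -> period 1, Algorithms -> period 3, Statistics -> period 3, Robotics -> period 2, Ethics -> period 4, Databases -> period 2.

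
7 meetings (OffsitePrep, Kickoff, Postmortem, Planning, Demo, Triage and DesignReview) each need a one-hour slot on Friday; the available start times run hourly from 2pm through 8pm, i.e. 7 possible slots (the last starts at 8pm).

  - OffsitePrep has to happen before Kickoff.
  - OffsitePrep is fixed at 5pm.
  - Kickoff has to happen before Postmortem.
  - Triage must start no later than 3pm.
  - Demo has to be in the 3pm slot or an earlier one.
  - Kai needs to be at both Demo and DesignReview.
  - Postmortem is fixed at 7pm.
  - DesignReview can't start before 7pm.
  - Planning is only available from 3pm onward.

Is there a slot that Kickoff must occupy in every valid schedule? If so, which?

OffsitePrep is fixed at 5pm and must come before Kickoff, so Kickoff is at least 6pm.
Postmortem is fixed at 7pm and must come after Kickoff, so Kickoff is at most 6pm.
So Kickoff must be 6pm.

6pm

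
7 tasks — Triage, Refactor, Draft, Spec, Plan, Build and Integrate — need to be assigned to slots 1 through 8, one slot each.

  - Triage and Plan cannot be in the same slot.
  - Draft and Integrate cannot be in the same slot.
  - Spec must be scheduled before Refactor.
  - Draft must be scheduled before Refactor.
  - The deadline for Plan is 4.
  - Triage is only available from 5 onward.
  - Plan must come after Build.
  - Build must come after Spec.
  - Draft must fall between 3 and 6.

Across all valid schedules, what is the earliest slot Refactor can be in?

Precedence pushes Refactor to at least 4.
Refactor at 4 is achievable: Plan in 3, Spec in 1, Draft in 3, Build in 2, Triage in 5, Refactor in 4, Integrate in 1.

4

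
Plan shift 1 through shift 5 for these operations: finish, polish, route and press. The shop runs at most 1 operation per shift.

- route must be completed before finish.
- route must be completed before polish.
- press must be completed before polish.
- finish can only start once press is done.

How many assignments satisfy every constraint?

Splitting on finish: it can be shift 3 (4), shift 4 (8), shift 5 (8). Listing each branch's schedules as (polish, route, press) by shift number:
finish=shift 3: (4,1,2) (4,2,1) (5,1,2) (5,2,1) — 4.
finish=shift 4: (3,1,2) (3,2,1) (5,1,2) (5,1,3) (5,2,1) (5,2,3) (5,3,1) (5,3,2) — 8.
finish=shift 5: (3,1,2) (3,2,1) (4,1,2) (4,1,3) (4,2,1) (4,2,3) (4,3,1) (4,3,2) — 8.
Summing: 4 + 8 + 8 = 20.

20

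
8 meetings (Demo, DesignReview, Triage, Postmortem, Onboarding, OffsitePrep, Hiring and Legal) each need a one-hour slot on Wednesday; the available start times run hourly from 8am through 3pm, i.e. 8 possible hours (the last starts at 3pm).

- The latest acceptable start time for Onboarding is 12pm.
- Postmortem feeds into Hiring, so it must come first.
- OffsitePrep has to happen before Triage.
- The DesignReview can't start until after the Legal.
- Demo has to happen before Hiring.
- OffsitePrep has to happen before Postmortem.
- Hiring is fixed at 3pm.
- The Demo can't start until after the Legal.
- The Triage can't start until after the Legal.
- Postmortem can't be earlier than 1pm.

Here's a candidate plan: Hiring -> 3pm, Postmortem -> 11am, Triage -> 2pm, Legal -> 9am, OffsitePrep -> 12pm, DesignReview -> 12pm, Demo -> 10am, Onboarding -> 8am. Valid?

The DesignReview can't start until after the Legal — holds.
OffsitePrep has to happen before Triage — holds.
Demo has to happen before Hiring — holds.
Postmortem feeds into Hiring, so it must come first — holds.
Postmortem can't be earlier than 1pm — violated.
Hiring is fixed at 3pm — holds.
The Triage can't start until after the Legal — holds.
The latest acceptable start time for Onboarding is 12pm — holds.
The Demo can't start until after the Legal — holds.
OffsitePrep has to happen before Postmortem — violated.

No — it violates: Postmortem can't be earlier than 1pm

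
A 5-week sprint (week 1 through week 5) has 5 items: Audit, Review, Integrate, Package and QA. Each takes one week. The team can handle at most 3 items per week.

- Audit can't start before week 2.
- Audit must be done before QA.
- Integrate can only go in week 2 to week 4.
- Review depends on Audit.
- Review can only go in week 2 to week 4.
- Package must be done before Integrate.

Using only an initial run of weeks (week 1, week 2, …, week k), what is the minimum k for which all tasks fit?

3

The precedence chain requires at least 2 distinct weeks.
With at most 3 per week and 5 tasks, at least 2 weeks are needed.
Propagating the time windows through the other constraints, Review can't land before week 3, so the schedule must run through at least week 3.
3 works (last occupied week: week 3): for example Integrate in week 2, Package in week 1, Audit in week 2, Review in week 3, QA in week 3.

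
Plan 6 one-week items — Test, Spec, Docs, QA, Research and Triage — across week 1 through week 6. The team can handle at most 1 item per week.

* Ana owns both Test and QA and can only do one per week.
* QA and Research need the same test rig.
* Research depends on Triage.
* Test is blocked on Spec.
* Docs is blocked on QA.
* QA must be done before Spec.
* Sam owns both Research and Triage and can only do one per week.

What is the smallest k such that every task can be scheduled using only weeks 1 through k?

6 weeks

The precedence chain requires at least 3 distinct weeks.
With at most 1 per week and 6 tasks, at least 6 weeks are needed.
6 works (last occupied week: week 6): for example Spec=week 2, QA=week 1, Triage=week 5, Docs=week 4, Test=week 3, Research=week 6.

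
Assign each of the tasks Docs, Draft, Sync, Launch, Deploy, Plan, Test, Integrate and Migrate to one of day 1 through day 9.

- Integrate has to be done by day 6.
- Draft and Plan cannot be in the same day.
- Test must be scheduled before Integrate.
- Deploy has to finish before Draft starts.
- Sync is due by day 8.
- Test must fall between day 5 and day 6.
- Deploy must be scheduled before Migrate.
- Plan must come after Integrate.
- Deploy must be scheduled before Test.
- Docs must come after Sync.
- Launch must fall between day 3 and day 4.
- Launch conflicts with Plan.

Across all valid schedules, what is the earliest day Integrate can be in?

day 6

Precedence pushes Integrate to at least day 6; Integrate's own window allows nothing later than day 6.
Integrate at day 6 is achievable: Sync in day 1; Launch in day 3; Integrate in day 6; Deploy in day 1; Test in day 5; Migrate in day 2; Plan in day 7; Draft in day 2; Docs in day 2.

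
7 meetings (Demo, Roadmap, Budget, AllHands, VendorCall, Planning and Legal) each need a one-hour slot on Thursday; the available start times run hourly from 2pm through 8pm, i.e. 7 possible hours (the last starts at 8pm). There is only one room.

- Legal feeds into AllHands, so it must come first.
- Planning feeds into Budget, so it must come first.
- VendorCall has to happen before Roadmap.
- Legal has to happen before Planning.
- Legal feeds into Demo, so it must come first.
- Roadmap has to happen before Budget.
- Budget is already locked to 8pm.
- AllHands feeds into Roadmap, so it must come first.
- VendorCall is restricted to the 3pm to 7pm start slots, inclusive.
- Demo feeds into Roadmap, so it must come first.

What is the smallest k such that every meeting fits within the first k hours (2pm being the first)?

The precedence chain requires at least 4 distinct hours.
With at most 1 per hour and 7 meetings, at least 7 hours are needed.
Budget can't be placed before 8pm — that is hour 7 counting from 2pm — so the schedule must run through at least 7 hours.
7 works (last occupied hour: 8pm): for example Demo -> 4pm; Budget -> 8pm; VendorCall -> 3pm; Roadmap -> 6pm; Planning -> 7pm; Legal -> 2pm; AllHands -> 5pm.

7 hours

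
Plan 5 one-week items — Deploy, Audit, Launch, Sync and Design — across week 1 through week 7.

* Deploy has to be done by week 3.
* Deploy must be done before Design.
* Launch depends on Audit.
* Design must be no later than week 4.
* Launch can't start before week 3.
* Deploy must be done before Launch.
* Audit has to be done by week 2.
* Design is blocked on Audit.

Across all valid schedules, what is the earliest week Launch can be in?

week 3

Launch is available from week 3.
Launch at week 3 is achievable: Design in week 2; Launch in week 3; Deploy in week 1; Audit in week 1; Sync in week 1.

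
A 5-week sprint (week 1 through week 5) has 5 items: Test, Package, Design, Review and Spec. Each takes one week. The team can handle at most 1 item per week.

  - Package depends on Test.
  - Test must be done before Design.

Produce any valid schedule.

Review=week 4, Test=week 1, Package=week 2, Spec=week 5, Design=week 3

Checking: Test(week 1) before Package(week 2); Test(week 1) before Design(week 3); max 1 per week (cap 1).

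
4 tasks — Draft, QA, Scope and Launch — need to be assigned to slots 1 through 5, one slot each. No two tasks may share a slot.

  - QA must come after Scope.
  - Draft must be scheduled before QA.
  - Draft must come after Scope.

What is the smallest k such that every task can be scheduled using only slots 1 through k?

4 slots

The precedence chain requires at least 3 distinct slots.
With at most 1 per slot and 4 tasks, at least 4 slots are needed.
4 works (last occupied slot: 4): for example QA in 3; Draft in 2; Scope in 1; Launch in 4.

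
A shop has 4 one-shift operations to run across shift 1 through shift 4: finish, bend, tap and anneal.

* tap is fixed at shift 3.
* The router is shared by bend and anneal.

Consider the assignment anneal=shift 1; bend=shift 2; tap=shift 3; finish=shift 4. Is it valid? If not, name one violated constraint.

Valid

The router is shared by bend and anneal — holds.
tap is fixed at shift 3 — holds.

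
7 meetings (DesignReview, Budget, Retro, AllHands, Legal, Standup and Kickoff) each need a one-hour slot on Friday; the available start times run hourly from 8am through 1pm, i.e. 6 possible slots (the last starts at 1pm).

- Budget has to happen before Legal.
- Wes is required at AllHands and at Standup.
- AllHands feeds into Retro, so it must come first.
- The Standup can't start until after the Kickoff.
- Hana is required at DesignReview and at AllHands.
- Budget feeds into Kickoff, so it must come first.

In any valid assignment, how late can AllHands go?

12pm

Downstream work caps AllHands at 12pm.
AllHands at 12pm is achievable: Budget=8am, AllHands=12pm, Retro=1pm, Standup=10am, DesignReview=8am, Legal=9am, Kickoff=9am.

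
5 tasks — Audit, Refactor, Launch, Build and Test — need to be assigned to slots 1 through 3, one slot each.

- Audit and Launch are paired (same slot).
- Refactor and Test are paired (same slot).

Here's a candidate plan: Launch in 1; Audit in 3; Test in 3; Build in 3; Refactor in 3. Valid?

Refactor and Test are paired (same slot) — holds.
Audit and Launch are paired (same slot) — violated.

No. Audit and Launch are paired (same slot) is not satisfied.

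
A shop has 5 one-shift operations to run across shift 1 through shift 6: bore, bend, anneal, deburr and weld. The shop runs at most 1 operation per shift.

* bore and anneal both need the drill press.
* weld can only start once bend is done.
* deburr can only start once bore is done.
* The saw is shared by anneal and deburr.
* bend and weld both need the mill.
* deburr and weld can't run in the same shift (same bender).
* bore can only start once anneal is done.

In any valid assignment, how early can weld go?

shift 2

Precedence pushes weld to at least shift 2.
weld at shift 2 is achievable: bore -> shift 4, bend -> shift 1, deburr -> shift 5, anneal -> shift 3, weld -> shift 2.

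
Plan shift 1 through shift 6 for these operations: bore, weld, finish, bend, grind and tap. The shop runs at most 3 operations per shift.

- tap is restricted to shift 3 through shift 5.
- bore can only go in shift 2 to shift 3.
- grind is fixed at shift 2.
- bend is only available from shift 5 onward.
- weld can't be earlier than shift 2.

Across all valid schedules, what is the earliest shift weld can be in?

Weld is available from shift 2.
weld at shift 2 is achievable: finish=shift 1; tap=shift 3; bend=shift 5; bore=shift 2; grind=shift 2; weld=shift 2.

shift 2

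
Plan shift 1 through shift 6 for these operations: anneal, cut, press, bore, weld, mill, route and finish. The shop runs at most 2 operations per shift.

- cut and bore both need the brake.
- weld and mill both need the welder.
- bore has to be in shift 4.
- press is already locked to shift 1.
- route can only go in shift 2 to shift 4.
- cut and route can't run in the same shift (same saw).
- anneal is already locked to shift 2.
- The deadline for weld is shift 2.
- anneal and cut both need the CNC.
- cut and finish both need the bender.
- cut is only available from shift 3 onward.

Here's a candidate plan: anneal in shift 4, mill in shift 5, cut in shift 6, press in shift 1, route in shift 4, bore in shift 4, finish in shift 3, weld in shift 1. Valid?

The deadline for weld is shift 2 — holds.
anneal is already locked to shift 2 — violated.
cut is only available from shift 3 onward — holds.
bore has to be in shift 4 — holds.
route can only go in shift 2 to shift 4 — holds.
cut and bore both need the brake — holds.
cut and route can't run in the same shift (same saw) — holds.
The shop runs at most 2 operations per shift — violated.
weld and mill both need the welder — holds.
anneal and cut both need the CNC — holds.
cut and finish both need the bender — holds.
press is already locked to shift 1 — holds.

Invalid. anneal is already locked to shift 2.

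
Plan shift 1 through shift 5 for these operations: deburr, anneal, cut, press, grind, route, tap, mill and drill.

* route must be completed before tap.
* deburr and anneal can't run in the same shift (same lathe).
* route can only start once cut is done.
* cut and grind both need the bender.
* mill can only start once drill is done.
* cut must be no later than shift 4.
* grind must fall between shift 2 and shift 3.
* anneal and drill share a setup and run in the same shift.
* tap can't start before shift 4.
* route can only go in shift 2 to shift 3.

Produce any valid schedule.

drill=shift 1; tap=shift 4; deburr=shift 2; press=shift 1; mill=shift 2; grind=shift 2; route=shift 2; cut=shift 1; anneal=shift 1

Checking: route(shift 2) before tap(shift 4); drill(shift 1) before mill(shift 2); cut(shift 1) before route(shift 2); cut(shift 1) != grind(shift 2); deburr(shift 2) != anneal(shift 1); anneal = drill = shift 1; grind=shift 2 in [shift 2,shift 3]; tap=shift 4 in [shift 4,shift 5]; cut=shift 1 in [shift 1,shift 4]; route=shift 2 in [shift 2,shift 3].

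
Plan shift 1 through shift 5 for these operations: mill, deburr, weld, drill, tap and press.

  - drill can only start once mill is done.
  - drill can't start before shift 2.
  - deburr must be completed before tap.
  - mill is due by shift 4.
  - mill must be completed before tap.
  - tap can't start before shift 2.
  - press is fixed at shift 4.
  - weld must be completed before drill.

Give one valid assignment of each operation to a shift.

tap=shift 2, mill=shift 1, deburr=shift 1, weld=shift 1, drill=shift 2, press=shift 4

Checking: deburr(shift 1) before tap(shift 2); mill(shift 1) before tap(shift 2); weld(shift 1) before drill(shift 2); mill(shift 1) before drill(shift 2); drill=shift 2 in [shift 2,shift 5]; press=shift 4 in [shift 4,shift 4]; tap=shift 2 in [shift 2,shift 5]; mill=shift 1 in [shift 1,shift 4].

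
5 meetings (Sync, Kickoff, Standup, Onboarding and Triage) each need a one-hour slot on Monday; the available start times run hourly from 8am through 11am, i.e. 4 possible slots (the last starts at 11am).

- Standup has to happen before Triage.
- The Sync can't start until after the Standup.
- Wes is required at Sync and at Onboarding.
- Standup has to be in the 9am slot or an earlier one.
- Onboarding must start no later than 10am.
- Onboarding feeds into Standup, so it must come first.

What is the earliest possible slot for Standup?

Precedence pushes Standup to at least 9am; Standup's own window allows nothing later than 9am.
Standup at 9am is achievable: Sync in 10am; Kickoff in 8am; Triage in 10am; Standup in 9am; Onboarding in 8am.

9am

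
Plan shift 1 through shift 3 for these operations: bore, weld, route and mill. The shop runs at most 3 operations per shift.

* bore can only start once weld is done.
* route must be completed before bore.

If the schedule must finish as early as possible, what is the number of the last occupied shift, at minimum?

The precedence chain requires at least 2 distinct shifts.
With at most 3 per shift and 4 operations, at least 2 shifts are needed.
2 works (last occupied shift: shift 2): for example weld -> shift 1, route -> shift 1, bore -> shift 2, mill -> shift 1.

shift 2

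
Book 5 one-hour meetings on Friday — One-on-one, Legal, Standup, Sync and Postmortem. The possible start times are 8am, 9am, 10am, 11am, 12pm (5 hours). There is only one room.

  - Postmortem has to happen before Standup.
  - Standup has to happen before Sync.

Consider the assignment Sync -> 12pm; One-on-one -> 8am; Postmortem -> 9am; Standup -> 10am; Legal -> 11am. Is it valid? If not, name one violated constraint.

Valid

There is only one room — holds.
Postmortem has to happen before Standup — holds.
Standup has to happen before Sync — holds.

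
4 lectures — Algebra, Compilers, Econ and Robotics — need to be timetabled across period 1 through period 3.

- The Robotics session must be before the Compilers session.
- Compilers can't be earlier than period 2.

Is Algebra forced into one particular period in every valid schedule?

Algebra can be period 1 (e.g. Econ in period 1, Algebra in period 1, Robotics in period 1, Compilers in period 2) or period 2 (e.g. Compilers=period 2; Econ=period 1; Robotics=period 1; Algebra=period 2).

No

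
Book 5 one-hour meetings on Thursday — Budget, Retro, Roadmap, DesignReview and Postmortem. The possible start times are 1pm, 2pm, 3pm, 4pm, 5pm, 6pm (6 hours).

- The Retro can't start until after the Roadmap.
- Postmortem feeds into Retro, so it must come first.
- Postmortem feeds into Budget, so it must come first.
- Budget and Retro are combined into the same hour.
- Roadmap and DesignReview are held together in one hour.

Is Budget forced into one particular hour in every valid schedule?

Budget can be 2pm (e.g. Retro -> 2pm; Budget -> 2pm; DesignReview -> 1pm; Roadmap -> 1pm; Postmortem -> 1pm) or 3pm (e.g. Retro in 3pm; Postmortem in 1pm; Roadmap in 1pm; Budget in 3pm; DesignReview in 1pm).

No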